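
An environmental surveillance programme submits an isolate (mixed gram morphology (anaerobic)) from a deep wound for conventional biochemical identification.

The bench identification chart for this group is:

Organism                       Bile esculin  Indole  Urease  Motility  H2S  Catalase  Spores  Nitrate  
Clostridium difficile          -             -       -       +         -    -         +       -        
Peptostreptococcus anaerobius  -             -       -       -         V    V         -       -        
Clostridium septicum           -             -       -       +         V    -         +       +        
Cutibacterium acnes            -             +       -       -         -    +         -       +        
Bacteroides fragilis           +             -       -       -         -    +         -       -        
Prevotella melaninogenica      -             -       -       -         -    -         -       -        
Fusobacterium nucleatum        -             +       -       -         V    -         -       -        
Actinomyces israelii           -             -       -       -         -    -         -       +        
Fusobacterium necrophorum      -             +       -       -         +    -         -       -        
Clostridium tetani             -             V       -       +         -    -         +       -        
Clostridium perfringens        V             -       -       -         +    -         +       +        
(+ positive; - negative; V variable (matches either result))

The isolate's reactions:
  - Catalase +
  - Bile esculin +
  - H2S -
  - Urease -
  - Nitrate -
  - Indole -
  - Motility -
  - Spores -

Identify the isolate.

Bile esculin +: excludes 9 organisms — 2 left.
Indole -: all 2 remaining candidates are consistent.
Motility -: all 2 remaining candidates are consistent.
Nitrate -: excludes Clostridium perfringens — 1 left.
Catalase +: the one remaining candidate is consistent.
Spores -: the one remaining candidate is consistent.
Urease -: the one remaining candidate is consistent.
H2S -: the one remaining candidate is consistent.

Bacteroides fragilis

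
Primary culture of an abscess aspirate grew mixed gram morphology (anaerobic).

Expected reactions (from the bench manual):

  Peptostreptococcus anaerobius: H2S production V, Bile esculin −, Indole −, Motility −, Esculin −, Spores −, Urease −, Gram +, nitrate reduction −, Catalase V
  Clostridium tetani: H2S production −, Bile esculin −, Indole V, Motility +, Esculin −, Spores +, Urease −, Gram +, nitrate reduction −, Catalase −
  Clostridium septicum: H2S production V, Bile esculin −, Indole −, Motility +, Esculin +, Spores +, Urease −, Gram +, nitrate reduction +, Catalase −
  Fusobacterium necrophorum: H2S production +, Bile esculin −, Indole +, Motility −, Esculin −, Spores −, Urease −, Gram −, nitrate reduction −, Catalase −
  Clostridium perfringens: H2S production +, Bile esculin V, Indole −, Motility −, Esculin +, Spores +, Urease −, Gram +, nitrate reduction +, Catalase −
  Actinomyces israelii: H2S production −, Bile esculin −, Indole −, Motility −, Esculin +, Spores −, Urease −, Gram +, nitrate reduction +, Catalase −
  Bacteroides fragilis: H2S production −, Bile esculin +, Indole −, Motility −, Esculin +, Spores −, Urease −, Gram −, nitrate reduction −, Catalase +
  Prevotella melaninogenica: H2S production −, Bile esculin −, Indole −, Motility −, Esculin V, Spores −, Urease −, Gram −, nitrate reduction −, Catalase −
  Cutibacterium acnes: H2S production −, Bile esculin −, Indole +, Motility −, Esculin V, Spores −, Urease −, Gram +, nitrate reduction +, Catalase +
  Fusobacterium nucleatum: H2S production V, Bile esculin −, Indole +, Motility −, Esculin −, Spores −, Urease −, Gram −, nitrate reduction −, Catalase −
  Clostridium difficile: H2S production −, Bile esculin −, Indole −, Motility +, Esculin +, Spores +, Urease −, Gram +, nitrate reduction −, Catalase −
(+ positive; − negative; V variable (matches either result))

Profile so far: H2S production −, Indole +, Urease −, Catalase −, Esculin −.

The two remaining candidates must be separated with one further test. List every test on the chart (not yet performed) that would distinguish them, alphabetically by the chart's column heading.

Gram, Motility, Spores

Urease −: all 11 remaining candidates are consistent.
Indole +: excludes 7 organisms — 4 left.
Esculin −: all 4 remaining candidates are consistent.
Catalase −: excludes Cutibacterium acnes — 3 left.
H2S production −: excludes Fusobacterium necrophorum — 2 left.
Two candidates remain: Clostridium tetani and Fusobacterium nucleatum.
  Bile esculin: − vs − — same for both, does not separate.
  Motility: Clostridium tetani +, Fusobacterium nucleatum − — discriminates.
  Spores: Clostridium tetani +, Fusobacterium nucleatum − — discriminates.
  Gram: Clostridium tetani +, Fusobacterium nucleatum − — discriminates.
  nitrate reduction: − vs − — same for both, does not separate.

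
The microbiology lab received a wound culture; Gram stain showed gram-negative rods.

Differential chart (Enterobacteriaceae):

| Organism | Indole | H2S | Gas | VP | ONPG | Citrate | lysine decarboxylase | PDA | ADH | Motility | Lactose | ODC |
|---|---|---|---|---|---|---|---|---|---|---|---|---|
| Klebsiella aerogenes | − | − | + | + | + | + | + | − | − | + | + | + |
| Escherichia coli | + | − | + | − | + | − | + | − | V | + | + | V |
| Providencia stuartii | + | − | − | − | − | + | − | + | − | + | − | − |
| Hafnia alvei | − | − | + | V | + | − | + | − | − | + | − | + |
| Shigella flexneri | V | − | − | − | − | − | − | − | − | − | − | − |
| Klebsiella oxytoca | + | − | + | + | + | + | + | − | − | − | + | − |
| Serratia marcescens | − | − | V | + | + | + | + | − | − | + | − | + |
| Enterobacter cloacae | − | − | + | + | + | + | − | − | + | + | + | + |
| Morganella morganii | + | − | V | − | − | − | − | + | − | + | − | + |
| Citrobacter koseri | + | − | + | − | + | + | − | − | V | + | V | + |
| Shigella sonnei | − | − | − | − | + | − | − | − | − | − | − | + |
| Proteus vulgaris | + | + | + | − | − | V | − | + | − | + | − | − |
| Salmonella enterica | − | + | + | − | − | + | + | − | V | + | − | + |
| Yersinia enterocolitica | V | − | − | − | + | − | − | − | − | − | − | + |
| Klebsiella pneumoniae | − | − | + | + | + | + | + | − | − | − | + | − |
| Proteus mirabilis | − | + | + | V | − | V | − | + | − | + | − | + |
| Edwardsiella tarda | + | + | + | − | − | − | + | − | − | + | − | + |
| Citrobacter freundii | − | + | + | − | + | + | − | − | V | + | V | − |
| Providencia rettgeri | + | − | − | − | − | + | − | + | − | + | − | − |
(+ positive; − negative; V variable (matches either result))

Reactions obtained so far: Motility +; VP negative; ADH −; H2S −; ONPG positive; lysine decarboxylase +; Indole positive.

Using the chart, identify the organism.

ADH −: excludes Enterobacter cloacae — 18 left.
Indole +: excludes 8 organisms — 10 left.
Motility +: excludes Shigella flexneri, Klebsiella oxytoca, Yersinia enterocolitica — 7 left.
VP −: all 7 remaining candidates are consistent.
H2S −: excludes Proteus vulgaris, Edwardsiella tarda — 5 left.
lysine decarboxylase +: excludes Providencia stuartii, Morganella morganii, Citrobacter koseri, Providencia rettgeri — 1 left.
ONPG +: the one remaining candidate is consistent.

Escherichia coli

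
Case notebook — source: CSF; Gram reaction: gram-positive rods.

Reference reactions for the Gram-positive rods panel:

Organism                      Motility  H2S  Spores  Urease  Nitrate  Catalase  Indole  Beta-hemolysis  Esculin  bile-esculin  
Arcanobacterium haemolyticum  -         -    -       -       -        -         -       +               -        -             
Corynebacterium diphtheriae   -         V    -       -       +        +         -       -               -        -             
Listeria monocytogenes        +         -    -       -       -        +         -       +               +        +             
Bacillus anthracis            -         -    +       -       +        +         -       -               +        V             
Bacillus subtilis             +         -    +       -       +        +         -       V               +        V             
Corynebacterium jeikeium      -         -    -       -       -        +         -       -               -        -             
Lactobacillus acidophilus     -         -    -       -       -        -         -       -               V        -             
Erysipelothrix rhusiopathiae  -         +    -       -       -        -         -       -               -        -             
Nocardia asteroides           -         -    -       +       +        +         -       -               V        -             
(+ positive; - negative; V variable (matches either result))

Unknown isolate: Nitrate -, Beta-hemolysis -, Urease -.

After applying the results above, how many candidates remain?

3

Urease -: excludes Nocardia asteroides — 8 left.
Beta-hemolysis -: excludes Arcanobacterium haemolyticum, Listeria monocytogenes — 6 left.
Nitrate -: excludes Corynebacterium diphtheriae, Bacillus anthracis, Bacillus subtilis — 3 left.
Still consistent: Corynebacterium jeikeium, Erysipelothrix rhusiopathiae, Lactobacillus acidophilus.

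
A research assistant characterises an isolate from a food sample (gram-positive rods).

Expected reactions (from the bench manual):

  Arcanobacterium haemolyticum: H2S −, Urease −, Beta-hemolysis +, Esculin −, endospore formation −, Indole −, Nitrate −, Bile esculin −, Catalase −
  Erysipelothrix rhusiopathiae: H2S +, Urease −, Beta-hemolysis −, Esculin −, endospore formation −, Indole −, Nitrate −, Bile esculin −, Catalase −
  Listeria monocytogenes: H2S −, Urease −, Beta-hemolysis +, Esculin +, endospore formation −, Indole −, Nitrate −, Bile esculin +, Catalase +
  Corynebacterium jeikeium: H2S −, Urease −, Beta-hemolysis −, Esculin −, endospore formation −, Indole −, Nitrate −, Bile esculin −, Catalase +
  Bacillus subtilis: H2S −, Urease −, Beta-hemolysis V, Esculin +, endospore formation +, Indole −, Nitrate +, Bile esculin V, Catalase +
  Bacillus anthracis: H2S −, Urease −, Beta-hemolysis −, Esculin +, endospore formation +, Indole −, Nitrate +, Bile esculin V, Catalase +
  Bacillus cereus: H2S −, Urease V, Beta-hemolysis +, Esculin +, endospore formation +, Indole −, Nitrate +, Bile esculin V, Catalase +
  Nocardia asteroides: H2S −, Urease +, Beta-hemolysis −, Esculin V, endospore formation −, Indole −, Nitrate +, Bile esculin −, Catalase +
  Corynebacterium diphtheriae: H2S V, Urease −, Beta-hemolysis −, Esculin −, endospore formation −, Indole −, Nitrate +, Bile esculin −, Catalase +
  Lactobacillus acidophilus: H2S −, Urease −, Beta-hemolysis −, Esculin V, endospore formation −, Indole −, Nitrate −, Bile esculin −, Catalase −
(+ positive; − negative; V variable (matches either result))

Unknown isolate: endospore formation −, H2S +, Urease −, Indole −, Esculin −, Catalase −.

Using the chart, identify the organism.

Esculin −: excludes Listeria monocytogenes, Bacillus subtilis, Bacillus anthracis, Bacillus cereus — 6 left.
Indole −: all 6 remaining candidates are consistent.
H2S +: excludes Arcanobacterium haemolyticum, Corynebacterium jeikeium, Nocardia asteroides, Lactobacillus acidophilus — 2 left.
Urease −: all 2 remaining candidates are consistent.
Catalase −: excludes Corynebacterium diphtheriae — 1 left.
endospore formation −: the one remaining candidate is consistent.

Erysipelothrix rhusiopathiae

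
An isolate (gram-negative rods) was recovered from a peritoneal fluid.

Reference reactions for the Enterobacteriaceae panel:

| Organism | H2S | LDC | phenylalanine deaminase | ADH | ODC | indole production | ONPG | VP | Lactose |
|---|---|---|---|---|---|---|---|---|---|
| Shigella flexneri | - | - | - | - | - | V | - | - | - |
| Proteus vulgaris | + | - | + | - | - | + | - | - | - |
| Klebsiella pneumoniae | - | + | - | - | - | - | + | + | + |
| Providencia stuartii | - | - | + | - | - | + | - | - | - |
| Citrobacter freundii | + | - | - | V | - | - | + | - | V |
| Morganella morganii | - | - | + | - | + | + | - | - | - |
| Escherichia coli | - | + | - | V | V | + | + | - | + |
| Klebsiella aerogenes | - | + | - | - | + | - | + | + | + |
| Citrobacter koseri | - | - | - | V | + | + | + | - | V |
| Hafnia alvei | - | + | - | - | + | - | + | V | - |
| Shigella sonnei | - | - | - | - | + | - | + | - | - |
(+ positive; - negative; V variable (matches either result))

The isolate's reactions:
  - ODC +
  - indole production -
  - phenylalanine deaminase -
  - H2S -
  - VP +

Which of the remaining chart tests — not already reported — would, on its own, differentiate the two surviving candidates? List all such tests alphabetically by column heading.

indole production -: excludes 5 organisms — 6 left.
H2S -: excludes Citrobacter freundii — 5 left.
ODC +: excludes Shigella flexneri, Klebsiella pneumoniae — 3 left.
phenylalanine deaminase -: all 3 remaining candidates are consistent.
VP +: excludes Shigella sonnei — 2 left.
Two candidates remain: Hafnia alvei and Klebsiella aerogenes.
  LDC: + vs + — same for both, does not separate.
  ADH: - vs - — same for both, does not separate.
  ONPG: + vs + — same for both, does not separate.
  Lactose: Hafnia alvei -, Klebsiella aerogenes + — discriminates.

Lactose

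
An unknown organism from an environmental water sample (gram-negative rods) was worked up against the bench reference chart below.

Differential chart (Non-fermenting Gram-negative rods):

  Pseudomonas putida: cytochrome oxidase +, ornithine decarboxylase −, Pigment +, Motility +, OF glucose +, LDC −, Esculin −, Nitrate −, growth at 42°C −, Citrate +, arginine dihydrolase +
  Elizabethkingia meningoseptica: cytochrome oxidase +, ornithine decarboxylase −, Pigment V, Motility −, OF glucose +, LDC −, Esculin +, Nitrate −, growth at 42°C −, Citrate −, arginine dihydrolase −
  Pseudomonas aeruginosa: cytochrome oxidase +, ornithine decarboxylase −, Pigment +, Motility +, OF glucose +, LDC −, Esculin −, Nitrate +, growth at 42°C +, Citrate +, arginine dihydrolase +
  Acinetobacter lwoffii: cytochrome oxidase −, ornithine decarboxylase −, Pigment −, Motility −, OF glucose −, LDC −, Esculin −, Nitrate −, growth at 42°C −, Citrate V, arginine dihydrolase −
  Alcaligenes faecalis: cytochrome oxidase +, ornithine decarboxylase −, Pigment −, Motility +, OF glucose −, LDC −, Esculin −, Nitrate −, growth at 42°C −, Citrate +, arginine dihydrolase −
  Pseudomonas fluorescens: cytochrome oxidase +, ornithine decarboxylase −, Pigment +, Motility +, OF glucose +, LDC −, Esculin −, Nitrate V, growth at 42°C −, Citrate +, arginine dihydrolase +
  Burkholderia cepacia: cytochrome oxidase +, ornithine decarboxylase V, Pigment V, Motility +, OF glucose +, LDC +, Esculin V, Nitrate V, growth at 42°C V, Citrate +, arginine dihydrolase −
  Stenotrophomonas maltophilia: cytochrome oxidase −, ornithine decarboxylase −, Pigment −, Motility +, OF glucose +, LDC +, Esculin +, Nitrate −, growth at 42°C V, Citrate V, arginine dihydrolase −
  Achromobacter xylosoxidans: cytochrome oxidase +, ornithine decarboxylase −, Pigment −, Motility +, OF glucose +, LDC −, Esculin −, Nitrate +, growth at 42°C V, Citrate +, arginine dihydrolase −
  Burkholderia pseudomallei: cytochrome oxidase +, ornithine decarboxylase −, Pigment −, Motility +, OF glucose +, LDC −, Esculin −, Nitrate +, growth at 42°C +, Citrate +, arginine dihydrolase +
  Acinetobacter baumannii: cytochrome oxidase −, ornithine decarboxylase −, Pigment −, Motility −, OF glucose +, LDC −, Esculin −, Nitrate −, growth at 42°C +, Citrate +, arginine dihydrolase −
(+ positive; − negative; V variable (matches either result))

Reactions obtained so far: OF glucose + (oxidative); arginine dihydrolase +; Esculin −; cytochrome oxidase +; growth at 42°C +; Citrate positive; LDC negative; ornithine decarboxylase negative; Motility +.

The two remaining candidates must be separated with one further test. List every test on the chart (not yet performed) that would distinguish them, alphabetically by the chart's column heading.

ornithine decarboxylase −: all 11 remaining candidates are consistent.
growth at 42°C +: excludes 5 organisms — 6 left.
OF glucose +: all 6 remaining candidates are consistent.
LDC −: excludes Burkholderia cepacia, Stenotrophomonas maltophilia — 4 left.
Motility +: excludes Acinetobacter baumannii — 3 left.
Esculin −: all 3 remaining candidates are consistent.
cytochrome oxidase +: all 3 remaining candidates are consistent.
Citrate +: all 3 remaining candidates are consistent.
arginine dihydrolase +: excludes Achromobacter xylosoxidans — 2 left.
Two candidates remain: Burkholderia pseudomallei and Pseudomonas aeruginosa.
  Pigment: Burkholderia pseudomallei −, Pseudomonas aeruginosa + — discriminates.
  Nitrate: + vs + — same for both, does not separate.

Pigment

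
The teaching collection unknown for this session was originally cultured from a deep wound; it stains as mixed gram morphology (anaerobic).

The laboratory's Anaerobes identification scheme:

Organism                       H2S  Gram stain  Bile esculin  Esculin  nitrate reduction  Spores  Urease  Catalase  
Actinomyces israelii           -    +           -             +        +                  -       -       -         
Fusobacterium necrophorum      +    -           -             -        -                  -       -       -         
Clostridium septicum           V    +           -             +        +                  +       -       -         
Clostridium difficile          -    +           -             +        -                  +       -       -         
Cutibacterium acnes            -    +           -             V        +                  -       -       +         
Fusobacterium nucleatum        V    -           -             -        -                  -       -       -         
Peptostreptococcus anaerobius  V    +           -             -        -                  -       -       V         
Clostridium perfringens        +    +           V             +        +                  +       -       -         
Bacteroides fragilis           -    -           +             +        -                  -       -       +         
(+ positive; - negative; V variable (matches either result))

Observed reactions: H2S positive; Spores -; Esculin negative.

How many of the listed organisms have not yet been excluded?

3

Spores -: excludes Clostridium septicum, Clostridium difficile, Clostridium perfringens — 6 left.
Esculin -: excludes Actinomyces israelii, Bacteroides fragilis — 4 left.
H2S +: excludes Cutibacterium acnes — 3 left.
Still consistent: Fusobacterium necrophorum, Fusobacterium nucleatum, Peptostreptococcus anaerobius.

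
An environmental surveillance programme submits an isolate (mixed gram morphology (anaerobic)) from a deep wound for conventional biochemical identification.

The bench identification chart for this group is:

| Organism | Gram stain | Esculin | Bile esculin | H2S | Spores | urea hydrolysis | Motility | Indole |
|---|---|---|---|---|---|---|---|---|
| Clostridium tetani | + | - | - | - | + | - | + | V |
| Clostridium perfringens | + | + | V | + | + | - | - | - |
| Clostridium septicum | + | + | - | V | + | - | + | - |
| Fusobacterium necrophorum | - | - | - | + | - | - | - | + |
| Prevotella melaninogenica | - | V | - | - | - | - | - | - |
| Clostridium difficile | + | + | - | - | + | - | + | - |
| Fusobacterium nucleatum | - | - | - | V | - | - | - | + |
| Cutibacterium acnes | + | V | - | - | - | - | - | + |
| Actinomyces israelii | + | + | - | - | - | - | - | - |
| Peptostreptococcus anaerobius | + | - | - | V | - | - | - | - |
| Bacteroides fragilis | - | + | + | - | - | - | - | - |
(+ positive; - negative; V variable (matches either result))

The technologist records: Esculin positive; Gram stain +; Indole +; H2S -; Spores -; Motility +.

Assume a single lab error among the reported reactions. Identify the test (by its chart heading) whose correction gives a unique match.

As reported, no row in the chart matches all 6 reactions.
Reversing Gram stain → still no organism matches.
Reversing Indole → still no organism matches.
Reversing Esculin → still no organism matches.
Reversing Motility (to -) → unique match: Cutibacterium acnes.
Reversing Spores → still no organism matches.
Reversing H2S → still no organism matches.

Motility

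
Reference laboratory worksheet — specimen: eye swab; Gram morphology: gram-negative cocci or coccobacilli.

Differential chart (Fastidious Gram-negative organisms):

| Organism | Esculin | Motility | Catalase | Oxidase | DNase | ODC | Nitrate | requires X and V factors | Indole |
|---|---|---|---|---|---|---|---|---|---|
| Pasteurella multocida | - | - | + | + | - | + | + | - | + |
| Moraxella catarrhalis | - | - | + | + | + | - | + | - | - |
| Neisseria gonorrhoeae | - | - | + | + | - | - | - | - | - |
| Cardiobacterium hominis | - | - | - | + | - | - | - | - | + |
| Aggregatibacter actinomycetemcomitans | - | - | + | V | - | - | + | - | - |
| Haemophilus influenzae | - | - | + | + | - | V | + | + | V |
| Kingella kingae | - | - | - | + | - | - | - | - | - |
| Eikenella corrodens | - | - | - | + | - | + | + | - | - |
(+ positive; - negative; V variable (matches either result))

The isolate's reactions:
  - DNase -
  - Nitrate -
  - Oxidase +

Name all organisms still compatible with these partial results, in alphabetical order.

Cardiobacterium hominis, Kingella kingae, Neisseria gonorrhoeae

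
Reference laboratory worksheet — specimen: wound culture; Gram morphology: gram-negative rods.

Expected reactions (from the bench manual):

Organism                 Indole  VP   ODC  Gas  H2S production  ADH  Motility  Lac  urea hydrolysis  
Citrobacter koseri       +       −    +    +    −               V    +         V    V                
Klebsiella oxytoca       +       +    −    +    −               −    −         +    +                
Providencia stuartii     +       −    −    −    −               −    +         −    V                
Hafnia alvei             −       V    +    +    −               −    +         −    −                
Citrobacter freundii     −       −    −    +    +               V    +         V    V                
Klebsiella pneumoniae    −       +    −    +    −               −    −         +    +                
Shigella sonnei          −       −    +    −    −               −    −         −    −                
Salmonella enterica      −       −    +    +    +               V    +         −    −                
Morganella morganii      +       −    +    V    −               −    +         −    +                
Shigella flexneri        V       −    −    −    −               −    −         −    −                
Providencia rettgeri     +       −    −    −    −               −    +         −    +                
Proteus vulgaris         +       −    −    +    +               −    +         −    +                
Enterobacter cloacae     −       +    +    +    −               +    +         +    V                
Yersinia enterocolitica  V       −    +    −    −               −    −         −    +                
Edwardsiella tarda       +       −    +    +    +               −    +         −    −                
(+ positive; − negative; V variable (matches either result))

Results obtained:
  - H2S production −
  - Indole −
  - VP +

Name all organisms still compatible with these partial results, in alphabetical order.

Indole −: excludes 7 organisms — 8 left.
VP +: excludes 5 organisms — 3 left.
H2S production −: all 3 remaining candidates are consistent.

Enterobacter cloacae, Hafnia alvei, Klebsiella pneumoniae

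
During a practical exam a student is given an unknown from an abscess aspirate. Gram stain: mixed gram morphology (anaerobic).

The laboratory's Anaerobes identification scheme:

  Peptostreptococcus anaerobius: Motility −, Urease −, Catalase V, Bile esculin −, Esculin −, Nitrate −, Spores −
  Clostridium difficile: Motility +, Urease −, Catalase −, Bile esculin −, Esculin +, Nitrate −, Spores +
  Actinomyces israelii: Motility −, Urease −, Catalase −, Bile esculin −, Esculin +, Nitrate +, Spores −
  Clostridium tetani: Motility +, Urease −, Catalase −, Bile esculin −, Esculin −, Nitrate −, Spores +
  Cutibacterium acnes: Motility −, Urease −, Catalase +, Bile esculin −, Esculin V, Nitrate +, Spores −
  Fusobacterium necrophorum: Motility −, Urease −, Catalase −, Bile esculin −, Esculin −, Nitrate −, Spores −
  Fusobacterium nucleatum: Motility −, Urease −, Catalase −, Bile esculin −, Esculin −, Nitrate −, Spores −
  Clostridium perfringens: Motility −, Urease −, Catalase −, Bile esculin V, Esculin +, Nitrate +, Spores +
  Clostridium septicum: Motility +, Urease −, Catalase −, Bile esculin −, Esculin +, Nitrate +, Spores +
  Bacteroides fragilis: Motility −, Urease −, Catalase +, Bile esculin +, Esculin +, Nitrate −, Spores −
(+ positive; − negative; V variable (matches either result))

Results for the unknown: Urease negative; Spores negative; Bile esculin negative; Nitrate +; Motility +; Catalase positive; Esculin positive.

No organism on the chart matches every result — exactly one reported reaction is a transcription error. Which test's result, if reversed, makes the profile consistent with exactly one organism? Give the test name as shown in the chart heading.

Motility

As reported, no row in the chart matches all 7 reactions.
Reversing Esculin → still no organism matches.
Reversing Nitrate → still no organism matches.
Reversing Urease → still no organism matches.
Reversing Spores → still no organism matches.
Reversing Bile esculin → still no organism matches.
Reversing Catalase → still no organism matches.
Reversing Motility (to −) → unique match: Cutibacterium acnes.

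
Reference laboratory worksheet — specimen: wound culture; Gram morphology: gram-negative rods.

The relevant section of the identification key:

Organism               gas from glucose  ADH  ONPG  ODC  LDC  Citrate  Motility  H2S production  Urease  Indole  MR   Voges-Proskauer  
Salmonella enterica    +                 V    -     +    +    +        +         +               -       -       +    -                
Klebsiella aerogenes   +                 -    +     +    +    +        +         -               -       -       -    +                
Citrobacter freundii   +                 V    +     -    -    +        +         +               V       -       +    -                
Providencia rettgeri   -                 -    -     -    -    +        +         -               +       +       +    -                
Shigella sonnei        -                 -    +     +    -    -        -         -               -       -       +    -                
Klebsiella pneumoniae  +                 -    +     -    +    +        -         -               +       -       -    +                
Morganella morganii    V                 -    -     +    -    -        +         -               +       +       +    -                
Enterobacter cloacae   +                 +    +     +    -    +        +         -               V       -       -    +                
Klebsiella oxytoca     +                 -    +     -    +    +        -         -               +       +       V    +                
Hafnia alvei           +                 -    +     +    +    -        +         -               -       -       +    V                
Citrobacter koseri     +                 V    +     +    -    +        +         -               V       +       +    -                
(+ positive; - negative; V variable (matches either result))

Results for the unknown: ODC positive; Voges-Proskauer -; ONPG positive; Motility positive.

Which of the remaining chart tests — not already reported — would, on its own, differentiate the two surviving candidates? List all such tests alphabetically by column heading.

Citrate, Indole, LDC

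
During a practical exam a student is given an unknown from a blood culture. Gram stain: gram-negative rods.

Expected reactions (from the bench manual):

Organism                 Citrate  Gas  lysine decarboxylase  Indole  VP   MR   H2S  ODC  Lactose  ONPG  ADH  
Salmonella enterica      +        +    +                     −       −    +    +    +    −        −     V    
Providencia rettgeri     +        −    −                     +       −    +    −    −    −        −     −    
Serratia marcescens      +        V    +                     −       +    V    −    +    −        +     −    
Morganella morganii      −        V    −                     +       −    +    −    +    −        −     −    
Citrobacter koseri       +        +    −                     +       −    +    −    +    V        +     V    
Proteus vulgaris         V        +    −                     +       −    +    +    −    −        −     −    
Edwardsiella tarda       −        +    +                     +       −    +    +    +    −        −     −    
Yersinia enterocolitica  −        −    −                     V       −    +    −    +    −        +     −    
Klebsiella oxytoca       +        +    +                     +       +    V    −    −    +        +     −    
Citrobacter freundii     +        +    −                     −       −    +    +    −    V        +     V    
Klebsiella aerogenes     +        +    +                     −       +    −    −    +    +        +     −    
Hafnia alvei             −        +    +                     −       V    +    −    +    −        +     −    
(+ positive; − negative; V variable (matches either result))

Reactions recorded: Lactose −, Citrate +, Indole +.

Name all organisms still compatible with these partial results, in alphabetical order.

Citrate +: excludes Morganella morganii, Edwardsiella tarda, Yersinia enterocolitica, Hafnia alvei — 8 left.
Indole +: excludes Salmonella enterica, Serratia marcescens, Citrobacter freundii, Klebsiella aerogenes — 4 left.
Lactose −: excludes Klebsiella oxytoca — 3 left.

Citrobacter koseri, Proteus vulgaris, Providencia rettgeri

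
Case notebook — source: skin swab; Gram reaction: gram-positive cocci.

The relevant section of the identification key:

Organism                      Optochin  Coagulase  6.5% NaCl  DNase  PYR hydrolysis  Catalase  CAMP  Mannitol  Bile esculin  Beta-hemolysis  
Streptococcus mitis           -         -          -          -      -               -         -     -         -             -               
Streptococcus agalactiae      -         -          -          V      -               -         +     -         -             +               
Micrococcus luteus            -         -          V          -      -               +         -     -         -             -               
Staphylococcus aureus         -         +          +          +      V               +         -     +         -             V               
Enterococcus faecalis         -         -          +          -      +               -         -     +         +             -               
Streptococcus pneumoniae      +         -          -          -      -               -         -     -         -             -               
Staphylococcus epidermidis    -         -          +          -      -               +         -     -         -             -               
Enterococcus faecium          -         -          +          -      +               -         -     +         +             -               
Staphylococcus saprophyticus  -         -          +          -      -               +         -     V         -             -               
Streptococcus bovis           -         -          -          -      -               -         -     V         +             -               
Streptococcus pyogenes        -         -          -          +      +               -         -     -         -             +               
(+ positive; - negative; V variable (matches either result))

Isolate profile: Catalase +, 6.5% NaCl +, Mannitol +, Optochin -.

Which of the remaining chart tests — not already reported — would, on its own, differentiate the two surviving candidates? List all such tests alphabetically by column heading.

Coagulase, DNase

Mannitol +: excludes 6 organisms — 5 left.
Optochin -: all 5 remaining candidates are consistent.
6.5% NaCl +: excludes Streptococcus bovis — 4 left.
Catalase +: excludes Enterococcus faecalis, Enterococcus faecium — 2 left.
Two candidates remain: Staphylococcus aureus and Staphylococcus saprophyticus.
  Coagulase: Staphylococcus aureus +, Staphylococcus saprophyticus - — discriminates.
  DNase: Staphylococcus aureus +, Staphylococcus saprophyticus - — discriminates.
  PYR hydrolysis: V vs - — variable for at least one, does not separate.
  CAMP: - vs - — same for both, does not separate.
  Bile esculin: - vs - — same for both, does not separate.
  Beta-hemolysis: V vs - — variable for at least one, does not separate.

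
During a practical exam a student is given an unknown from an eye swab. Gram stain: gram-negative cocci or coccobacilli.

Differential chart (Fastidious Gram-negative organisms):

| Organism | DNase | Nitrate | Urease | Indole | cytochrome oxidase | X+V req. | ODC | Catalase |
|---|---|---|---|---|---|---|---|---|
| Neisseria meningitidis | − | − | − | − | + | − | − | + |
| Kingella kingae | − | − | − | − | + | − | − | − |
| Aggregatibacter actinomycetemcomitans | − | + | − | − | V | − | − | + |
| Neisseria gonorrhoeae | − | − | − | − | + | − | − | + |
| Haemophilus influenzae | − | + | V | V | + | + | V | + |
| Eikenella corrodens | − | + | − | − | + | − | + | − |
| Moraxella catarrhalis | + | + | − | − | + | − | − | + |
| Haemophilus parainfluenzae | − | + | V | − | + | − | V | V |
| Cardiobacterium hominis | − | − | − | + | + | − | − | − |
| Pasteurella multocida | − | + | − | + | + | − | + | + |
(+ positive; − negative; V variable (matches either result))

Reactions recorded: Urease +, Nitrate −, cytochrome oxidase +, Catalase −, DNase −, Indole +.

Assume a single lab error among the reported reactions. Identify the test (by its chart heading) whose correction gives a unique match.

As reported, no row in the chart matches all 6 reactions.
Reversing Indole → still no organism matches.
Reversing Urease (to −) → unique match: Cardiobacterium hominis.
Reversing cytochrome oxidase → still no organism matches.
Reversing Catalase → still no organism matches.
Reversing DNase → still no organism matches.
Reversing Nitrate → still no organism matches.

Urease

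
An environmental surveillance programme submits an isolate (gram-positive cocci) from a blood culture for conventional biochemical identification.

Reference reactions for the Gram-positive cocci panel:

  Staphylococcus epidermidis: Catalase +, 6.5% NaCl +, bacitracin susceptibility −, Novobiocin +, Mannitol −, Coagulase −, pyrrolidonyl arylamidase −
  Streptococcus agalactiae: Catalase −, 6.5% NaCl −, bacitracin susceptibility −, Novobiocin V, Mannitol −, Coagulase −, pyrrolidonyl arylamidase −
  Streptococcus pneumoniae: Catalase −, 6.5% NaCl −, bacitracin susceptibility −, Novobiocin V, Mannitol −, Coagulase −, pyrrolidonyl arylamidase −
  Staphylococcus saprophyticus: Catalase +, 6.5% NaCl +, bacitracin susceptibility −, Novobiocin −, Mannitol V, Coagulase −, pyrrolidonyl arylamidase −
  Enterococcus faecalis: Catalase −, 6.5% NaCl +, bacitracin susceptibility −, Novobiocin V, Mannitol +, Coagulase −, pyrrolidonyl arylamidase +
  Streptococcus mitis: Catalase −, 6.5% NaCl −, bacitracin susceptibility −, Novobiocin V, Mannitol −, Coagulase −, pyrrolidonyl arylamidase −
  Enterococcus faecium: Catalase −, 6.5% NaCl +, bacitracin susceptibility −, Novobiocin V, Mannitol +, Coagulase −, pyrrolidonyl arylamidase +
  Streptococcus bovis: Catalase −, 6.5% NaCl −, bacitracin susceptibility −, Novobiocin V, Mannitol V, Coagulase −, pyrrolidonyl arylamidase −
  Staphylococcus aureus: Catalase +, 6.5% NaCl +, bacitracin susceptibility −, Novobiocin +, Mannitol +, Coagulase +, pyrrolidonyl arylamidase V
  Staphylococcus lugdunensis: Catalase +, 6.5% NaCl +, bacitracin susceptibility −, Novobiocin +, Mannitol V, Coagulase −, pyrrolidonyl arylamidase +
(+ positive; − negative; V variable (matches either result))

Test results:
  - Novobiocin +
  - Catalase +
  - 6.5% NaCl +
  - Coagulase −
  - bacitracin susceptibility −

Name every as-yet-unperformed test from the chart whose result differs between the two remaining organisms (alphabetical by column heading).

pyrrolidonyl arylamidase

Novobiocin +: excludes Staphylococcus saprophyticus — 9 left.
bacitracin susceptibility −: all 9 remaining candidates are consistent.
6.5% NaCl +: excludes Streptococcus agalactiae, Streptococcus pneumoniae, Streptococcus mitis, Streptococcus bovis — 5 left.
Coagulase −: excludes Staphylococcus aureus — 4 left.
Catalase +: excludes Enterococcus faecalis, Enterococcus faecium — 2 left.
Two candidates remain: Staphylococcus epidermidis and Staphylococcus lugdunensis.
  Mannitol: − vs V — variable for at least one, does not separate.
  pyrrolidonyl arylamidase: Staphylococcus epidermidis −, Staphylococcus lugdunensis + — discriminates.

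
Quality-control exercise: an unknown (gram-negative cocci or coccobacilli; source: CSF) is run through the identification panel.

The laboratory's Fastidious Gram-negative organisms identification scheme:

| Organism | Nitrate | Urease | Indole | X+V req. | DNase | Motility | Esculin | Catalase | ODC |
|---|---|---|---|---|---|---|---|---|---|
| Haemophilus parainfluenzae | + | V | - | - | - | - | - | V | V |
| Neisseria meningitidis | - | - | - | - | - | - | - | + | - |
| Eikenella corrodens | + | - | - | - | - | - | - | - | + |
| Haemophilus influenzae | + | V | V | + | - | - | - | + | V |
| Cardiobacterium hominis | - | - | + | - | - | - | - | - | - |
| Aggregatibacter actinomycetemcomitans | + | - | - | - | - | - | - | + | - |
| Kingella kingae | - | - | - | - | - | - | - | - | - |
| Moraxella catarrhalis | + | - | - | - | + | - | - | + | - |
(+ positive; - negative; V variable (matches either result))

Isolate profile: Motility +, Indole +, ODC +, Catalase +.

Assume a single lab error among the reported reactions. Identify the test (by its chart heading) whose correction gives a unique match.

Motility

As reported, no row in the chart matches all 4 reactions.
Reversing Motility (to -) → unique match: Haemophilus influenzae.
Reversing Indole → still no organism matches.
Reversing ODC → still no organism matches.
Reversing Catalase → still no organism matches.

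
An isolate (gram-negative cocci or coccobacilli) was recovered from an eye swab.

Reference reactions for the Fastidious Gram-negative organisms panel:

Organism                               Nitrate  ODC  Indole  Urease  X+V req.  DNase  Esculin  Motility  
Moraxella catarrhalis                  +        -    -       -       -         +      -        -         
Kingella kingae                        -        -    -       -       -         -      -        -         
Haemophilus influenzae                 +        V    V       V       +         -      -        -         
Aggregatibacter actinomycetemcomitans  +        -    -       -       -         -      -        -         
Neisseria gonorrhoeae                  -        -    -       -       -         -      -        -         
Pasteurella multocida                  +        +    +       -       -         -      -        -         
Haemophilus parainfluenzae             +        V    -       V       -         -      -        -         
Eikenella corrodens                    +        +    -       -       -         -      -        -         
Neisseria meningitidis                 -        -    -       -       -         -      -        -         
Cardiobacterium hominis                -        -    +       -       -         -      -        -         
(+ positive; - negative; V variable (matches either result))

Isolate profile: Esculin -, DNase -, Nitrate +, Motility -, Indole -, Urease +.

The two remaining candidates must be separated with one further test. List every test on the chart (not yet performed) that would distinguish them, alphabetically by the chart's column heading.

X+V req.

Indole -: excludes Pasteurella multocida, Cardiobacterium hominis — 8 left.
DNase -: excludes Moraxella catarrhalis — 7 left.
Nitrate +: excludes Kingella kingae, Neisseria gonorrhoeae, Neisseria meningitidis — 4 left.
Esculin -: all 4 remaining candidates are consistent.
Motility -: all 4 remaining candidates are consistent.
Urease +: excludes Aggregatibacter actinomycetemcomitans, Eikenella corrodens — 2 left.
Two candidates remain: Haemophilus influenzae and Haemophilus parainfluenzae.
  ODC: V vs V — variable for at least one, does not separate.
  X+V req.: Haemophilus influenzae +, Haemophilus parainfluenzae - — discriminates.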